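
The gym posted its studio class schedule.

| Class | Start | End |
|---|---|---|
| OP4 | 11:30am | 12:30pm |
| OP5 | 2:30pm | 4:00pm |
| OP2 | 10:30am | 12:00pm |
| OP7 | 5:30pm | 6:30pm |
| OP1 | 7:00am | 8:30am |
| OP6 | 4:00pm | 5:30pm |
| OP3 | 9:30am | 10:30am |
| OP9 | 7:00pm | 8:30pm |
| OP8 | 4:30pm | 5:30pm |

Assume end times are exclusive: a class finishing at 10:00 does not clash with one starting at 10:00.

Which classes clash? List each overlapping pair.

OP2 & OP4, OP6 & OP8

Sorted by start: OP1, OP3, OP2, OP4, OP5, OP6, OP8, OP7, OP9.
OP3 starts after OP1 ends, so OP1 has no further overlaps.
OP2 starts exactly when OP3 ends (back-to-back, no overlap), so OP3 has no further overlaps.
OP4 starts before OP2 ends → OP2 and OP4 overlap.
OP5 starts after OP2 ends, so OP2 has no further overlaps.
OP5 starts after OP4 ends, so OP4 has no further overlaps.
OP6 starts exactly when OP5 ends (back-to-back, no overlap), so OP5 has no further overlaps.
OP8 starts before OP6 ends → OP6 and OP8 overlap.
OP7 starts exactly when OP6 ends (back-to-back, no overlap), so OP6 has no further overlaps.
OP7 starts exactly when OP8 ends (back-to-back, no overlap), so OP8 has no further overlaps.
OP9 starts after OP7 ends.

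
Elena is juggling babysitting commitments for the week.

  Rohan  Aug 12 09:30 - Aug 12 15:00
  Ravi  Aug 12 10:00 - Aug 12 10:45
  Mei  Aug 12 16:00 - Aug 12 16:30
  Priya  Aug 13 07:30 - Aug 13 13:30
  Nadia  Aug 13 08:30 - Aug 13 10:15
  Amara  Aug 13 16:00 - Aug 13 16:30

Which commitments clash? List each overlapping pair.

Nadia & Priya, Ravi & Rohan

Sorted by start: Rohan, Ravi, Mei, Priya, Nadia, Amara.
Ravi starts before Rohan ends → Rohan and Ravi overlap.
Mei starts after Rohan ends; Rohan is clear from here.
Mei starts after Ravi ends; Ravi is clear from here.
Priya starts after Mei ends; Mei is clear from here.
Nadia starts before Priya ends → Priya and Nadia overlap.
Amara starts after Priya ends.
Amara starts after Nadia ends.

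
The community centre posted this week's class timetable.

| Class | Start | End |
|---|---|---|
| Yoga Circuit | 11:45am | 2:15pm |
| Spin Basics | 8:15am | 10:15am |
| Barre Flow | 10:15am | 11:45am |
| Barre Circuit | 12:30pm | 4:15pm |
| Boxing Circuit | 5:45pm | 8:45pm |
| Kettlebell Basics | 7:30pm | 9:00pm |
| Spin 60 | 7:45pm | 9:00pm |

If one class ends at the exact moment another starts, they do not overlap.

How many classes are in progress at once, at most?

3

Sweep the timeline, counting +1 at each start and −1 at each end (ends before starts at a tie):
8:15am start Spin Basics → 1
10:15am end Spin Basics → 0
10:15am start Barre Flow → 1
11:45am end Barre Flow → 0
11:45am start Yoga Circuit → 1
12:30pm start Barre Circuit → 2
2:15pm end Yoga Circuit → 1
4:15pm end Barre Circuit → 0
5:45pm start Boxing Circuit → 1
7:30pm start Kettlebell Basics → 2
7:45pm start Spin 60 → 3
8:45pm end Boxing Circuit → 2
9:00pm end Kettlebell Basics → 1
9:00pm end Spin 60 → 0
Peak is 3, at 7:45pm (Boxing Circuit, Kettlebell Basics, Spin 60).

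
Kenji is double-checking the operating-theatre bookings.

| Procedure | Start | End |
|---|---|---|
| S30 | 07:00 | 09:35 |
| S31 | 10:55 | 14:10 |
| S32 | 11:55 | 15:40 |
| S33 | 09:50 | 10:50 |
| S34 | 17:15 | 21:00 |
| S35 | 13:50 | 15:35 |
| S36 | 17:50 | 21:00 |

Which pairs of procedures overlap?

Sorted by start: S30, S33, S31, S32, S35, S34, S36.
S33 starts after S30 ends, so S30 has no further overlaps.
S31 starts after S33 ends, so S33 has no further overlaps.
S32 starts before S31 ends → S31 and S32 overlap.
S35 starts before S31 ends → S31 and S35 overlap.
S34 starts after S31 ends, so S31 has no further overlaps.
S35 starts before S32 ends → S32 and S35 overlap.
S34 starts after S32 ends, so S32 has no further overlaps.
S34 starts after S35 ends, so S35 has no further overlaps.
S36 starts before S34 ends → S34 and S36 overlap.

S31 & S32, S31 & S35, S32 & S35, S34 & S36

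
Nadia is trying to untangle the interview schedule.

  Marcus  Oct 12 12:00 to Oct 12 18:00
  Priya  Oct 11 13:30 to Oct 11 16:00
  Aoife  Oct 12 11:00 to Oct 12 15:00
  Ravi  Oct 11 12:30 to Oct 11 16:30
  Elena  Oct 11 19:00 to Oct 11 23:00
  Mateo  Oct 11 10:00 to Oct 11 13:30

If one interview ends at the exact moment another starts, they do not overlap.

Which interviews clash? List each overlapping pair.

Check each pair: they overlap iff neither finishes before the other starts.
Sorted by start: Mateo, Ravi, Priya, Elena, Aoife, Marcus.
Ravi starts before Mateo ends → Mateo and Ravi overlap.
Priya starts exactly when Mateo ends (back-to-back, no overlap) — done with Mateo.
Priya starts before Ravi ends → Ravi and Priya overlap.
Elena starts after Ravi ends — done with Ravi.
Elena starts after Priya ends — done with Priya.
Aoife starts after Elena ends — done with Elena.
Marcus starts before Aoife ends → Aoife and Marcus overlap.

Aoife & Marcus, Mateo & Ravi, Priya & Ravi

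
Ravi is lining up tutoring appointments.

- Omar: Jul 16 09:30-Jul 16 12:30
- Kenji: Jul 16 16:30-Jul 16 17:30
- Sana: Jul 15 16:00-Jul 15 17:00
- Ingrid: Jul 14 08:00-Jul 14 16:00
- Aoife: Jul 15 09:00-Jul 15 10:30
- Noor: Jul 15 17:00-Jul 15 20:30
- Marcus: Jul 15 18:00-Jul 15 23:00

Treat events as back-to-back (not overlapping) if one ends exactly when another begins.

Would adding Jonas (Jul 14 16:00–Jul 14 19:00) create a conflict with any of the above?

No — it doesn't clash with anything

Ingrid: ends Jul 14 16:00 at or before Jonas starts Jul 14 16:00 → clear.
Aoife: starts Jul 15 09:00 at or after Jonas ends Jul 14 19:00 → clear.
Sana: starts Jul 15 16:00 at or after Jonas ends Jul 14 19:00 → clear.
Noor: starts Jul 15 17:00 at or after Jonas ends Jul 14 19:00 → clear.
Marcus: starts Jul 15 18:00 at or after Jonas ends Jul 14 19:00 → clear.
Omar: starts Jul 16 09:30 at or after Jonas ends Jul 14 19:00 → clear.
Kenji: starts Jul 16 16:30 at or after Jonas ends Jul 14 19:00 → clear.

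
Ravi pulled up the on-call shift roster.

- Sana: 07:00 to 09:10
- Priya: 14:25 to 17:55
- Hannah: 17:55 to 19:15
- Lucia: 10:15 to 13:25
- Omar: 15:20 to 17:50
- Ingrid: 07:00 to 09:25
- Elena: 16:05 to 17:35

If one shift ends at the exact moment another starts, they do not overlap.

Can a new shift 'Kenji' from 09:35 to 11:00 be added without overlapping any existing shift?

No — it overlaps Lucia

Sana: ends 09:10 at or before Kenji starts 09:35 → clear.
Ingrid: ends 09:25 at or before Kenji starts 09:35 → clear.
Lucia: starts 10:15 before Kenji ends 11:00, and ends 13:25 after Kenji starts 09:35 → overlap.
Priya: starts 14:25 at or after Kenji ends 11:00 → clear.
Omar: starts 15:20 at or after Kenji ends 11:00 → clear.
Elena: starts 16:05 at or after Kenji ends 11:00 → clear.
Hannah: starts 17:55 at or after Kenji ends 11:00 → clear.
Kenji overlaps Lucia.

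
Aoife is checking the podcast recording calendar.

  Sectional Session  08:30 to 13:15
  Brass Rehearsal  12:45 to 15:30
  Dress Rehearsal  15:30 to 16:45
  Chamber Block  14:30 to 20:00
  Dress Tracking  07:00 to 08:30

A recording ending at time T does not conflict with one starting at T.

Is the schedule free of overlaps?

No

Sorted by start: Dress Tracking, Sectional Session, Brass Rehearsal, Chamber Block, Dress Rehearsal.
Sectional Session starts exactly when Dress Tracking ends (back-to-back, no overlap), so Dress Tracking has no further overlaps.
Brass Rehearsal starts before Sectional Session ends → Sectional Session and Brass Rehearsal overlap.
That's a conflict, so the schedule is not conflict-free.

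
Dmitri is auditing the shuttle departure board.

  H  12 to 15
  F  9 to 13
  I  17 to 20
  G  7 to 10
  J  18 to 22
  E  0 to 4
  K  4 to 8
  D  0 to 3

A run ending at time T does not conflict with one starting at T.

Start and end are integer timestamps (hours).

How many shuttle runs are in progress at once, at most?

Sweep the timeline, counting +1 at each start and −1 at each end (ends before starts at a tie):
0 start D → 1
0 start E → 2
3 end D → 1
4 end E → 0
4 start K → 1
7 start G → 2
8 end K → 1
9 start F → 2
10 end G → 1
12 start H → 2
13 end F → 1
15 end H → 0
17 start I → 1
18 start J → 2
20 end I → 1
22 end J → 0
Peak is 2, at 0 (D, E).

2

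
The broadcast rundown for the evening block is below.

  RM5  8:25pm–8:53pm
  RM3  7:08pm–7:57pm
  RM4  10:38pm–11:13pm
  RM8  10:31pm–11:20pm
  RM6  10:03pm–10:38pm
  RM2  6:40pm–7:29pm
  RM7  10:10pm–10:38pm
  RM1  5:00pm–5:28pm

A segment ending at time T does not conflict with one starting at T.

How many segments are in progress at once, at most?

Sort all start/end points and keep a running count:
5:00pm start RM1 → 1
5:28pm end RM1 → 0
6:40pm start RM2 → 1
7:08pm start RM3 → 2
7:29pm end RM2 → 1
7:57pm end RM3 → 0
8:25pm start RM5 → 1
8:53pm end RM5 → 0
10:03pm start RM6 → 1
10:10pm start RM7 → 2
10:31pm start RM8 → 3
10:38pm end RM6 → 2
10:38pm end RM7 → 1
10:38pm start RM4 → 2
11:13pm end RM4 → 1
11:20pm end RM8 → 0
Peak is 3, at 10:31pm (RM6, RM7, RM8).

3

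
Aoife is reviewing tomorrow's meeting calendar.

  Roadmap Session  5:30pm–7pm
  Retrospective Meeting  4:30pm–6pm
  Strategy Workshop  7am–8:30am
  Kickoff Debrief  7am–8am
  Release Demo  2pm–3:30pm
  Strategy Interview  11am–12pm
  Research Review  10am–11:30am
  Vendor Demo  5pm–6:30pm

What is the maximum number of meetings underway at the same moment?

Walk through starts and ends in time order (an end at T is processed before a start at T):
7am start Kickoff Debrief → 1
7am start Strategy Workshop → 2
8am end Kickoff Debrief → 1
8:30am end Strategy Workshop → 0
10am start Research Review → 1
11am start Strategy Interview → 2
11:30am end Research Review → 1
12pm end Strategy Interview → 0
2pm start Release Demo → 1
3:30pm end Release Demo → 0
4:30pm start Retrospective Meeting → 1
5pm start Vendor Demo → 2
5:30pm start Roadmap Session → 3
6pm end Retrospective Meeting → 2
6:30pm end Vendor Demo → 1
7pm end Roadmap Session → 0
Peak is 3, at 5:30pm (Retrospective Meeting, Roadmap Session, Vendor Demo).

3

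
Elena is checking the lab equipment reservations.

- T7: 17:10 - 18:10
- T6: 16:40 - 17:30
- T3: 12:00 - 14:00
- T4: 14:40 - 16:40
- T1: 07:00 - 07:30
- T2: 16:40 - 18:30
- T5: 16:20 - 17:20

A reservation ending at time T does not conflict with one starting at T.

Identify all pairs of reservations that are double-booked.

Two intervals overlap when each starts before the other ends.
Sorted by start: T1, T3, T4, T5, T2, T6, T7.
T3 starts after T1 ends — done with T1.
T4 starts after T3 ends — done with T3.
T5 starts before T4 ends → T4 and T5 overlap.
T2 starts exactly when T4 ends (back-to-back, no overlap) — done with T4.
T2 starts before T5 ends → T5 and T2 overlap.
T6 starts before T5 ends → T5 and T6 overlap.
T7 starts before T5 ends → T5 and T7 overlap.
T6 starts before T2 ends → T2 and T6 overlap.
T7 starts before T2 ends → T2 and T7 overlap.
T7 starts before T6 ends → T6 and T7 overlap.

T2 & T5, T2 & T6, T2 & T7, T4 & T5, T5 & T6, T5 & T7, T6 & T7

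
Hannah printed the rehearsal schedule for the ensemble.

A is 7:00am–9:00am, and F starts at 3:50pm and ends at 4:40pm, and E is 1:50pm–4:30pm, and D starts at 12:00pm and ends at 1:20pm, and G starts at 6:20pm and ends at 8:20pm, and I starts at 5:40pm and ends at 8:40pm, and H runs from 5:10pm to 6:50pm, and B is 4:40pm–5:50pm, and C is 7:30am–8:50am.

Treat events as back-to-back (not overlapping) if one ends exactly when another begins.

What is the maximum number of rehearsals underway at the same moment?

3

Walk through starts and ends in time order (an end at T is processed before a start at T):
7:00am start A → 1
7:30am start C → 2
8:50am end C → 1
9:00am end A → 0
12:00pm start D → 1
1:20pm end D → 0
1:50pm start E → 1
3:50pm start F → 2
4:30pm end E → 1
4:40pm end F → 0
4:40pm start B → 1
5:10pm start H → 2
5:40pm start I → 3
5:50pm end B → 2
6:20pm start G → 3
6:50pm end H → 2
8:20pm end G → 1
8:40pm end I → 0
Peak is 3, at 5:40pm (B, H, I).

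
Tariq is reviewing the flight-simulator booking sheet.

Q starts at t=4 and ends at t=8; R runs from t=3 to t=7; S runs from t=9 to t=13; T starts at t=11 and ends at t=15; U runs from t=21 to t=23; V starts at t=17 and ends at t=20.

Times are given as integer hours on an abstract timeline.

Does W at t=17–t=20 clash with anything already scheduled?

R: ends t=7 at or before W starts t=17 → clear.
Q: ends t=8 at or before W starts t=17 → clear.
S: ends t=13 at or before W starts t=17 → clear.
T: ends t=15 at or before W starts t=17 → clear.
V: starts t=17 before W ends t=20, and ends t=20 after W starts t=17 → overlap.
U: starts t=21 at or after W ends t=20 → clear.
W overlaps V.

Yes — it overlaps V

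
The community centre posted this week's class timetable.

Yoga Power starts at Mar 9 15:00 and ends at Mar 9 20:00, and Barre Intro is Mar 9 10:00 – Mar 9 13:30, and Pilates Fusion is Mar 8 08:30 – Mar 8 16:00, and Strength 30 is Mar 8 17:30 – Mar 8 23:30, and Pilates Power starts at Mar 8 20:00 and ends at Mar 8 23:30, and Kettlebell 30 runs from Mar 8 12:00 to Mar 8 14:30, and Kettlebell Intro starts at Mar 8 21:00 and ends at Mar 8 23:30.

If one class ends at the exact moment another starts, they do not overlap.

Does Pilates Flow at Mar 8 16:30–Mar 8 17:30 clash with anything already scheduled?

Pilates Fusion: ends Mar 8 16:00 at or before Pilates Flow starts Mar 8 16:30 → clear.
Kettlebell 30: ends Mar 8 14:30 at or before Pilates Flow starts Mar 8 16:30 → clear.
Strength 30: starts Mar 8 17:30 at or after Pilates Flow ends Mar 8 17:30 → clear.
Pilates Power: starts Mar 8 20:00 at or after Pilates Flow ends Mar 8 17:30 → clear.
Kettlebell Intro: starts Mar 8 21:00 at or after Pilates Flow ends Mar 8 17:30 → clear.
Barre Intro: starts Mar 9 10:00 at or after Pilates Flow ends Mar 8 17:30 → clear.
Yoga Power: starts Mar 9 15:00 at or after Pilates Flow ends Mar 8 17:30 → clear.

No — it doesn't clash with anything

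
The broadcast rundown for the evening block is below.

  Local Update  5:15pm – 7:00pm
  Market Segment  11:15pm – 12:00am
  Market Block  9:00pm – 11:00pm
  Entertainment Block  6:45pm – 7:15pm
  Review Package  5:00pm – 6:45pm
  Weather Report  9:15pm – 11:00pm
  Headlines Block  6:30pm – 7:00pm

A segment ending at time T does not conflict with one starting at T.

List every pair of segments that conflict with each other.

Entertainment Block & Headlines Block, Entertainment Block & Local Update, Headlines Block & Local Update, Headlines Block & Review Package, Local Update & Review Package, Market Block & Weather Report

Sorted by start: Review Package, Local Update, Headlines Block, Entertainment Block, Market Block, Weather Report, Market Segment.
Local Update starts before Review Package ends → Review Package and Local Update overlap.
Headlines Block starts before Review Package ends → Review Package and Headlines Block overlap.
Entertainment Block starts exactly when Review Package ends (back-to-back, no overlap), so Review Package has no further overlaps.
Headlines Block starts before Local Update ends → Local Update and Headlines Block overlap.
Entertainment Block starts before Local Update ends → Local Update and Entertainment Block overlap.
Market Block starts after Local Update ends, so Local Update has no further overlaps.
Entertainment Block starts before Headlines Block ends → Headlines Block and Entertainment Block overlap.
Market Block starts after Headlines Block ends, so Headlines Block has no further overlaps.
Market Block starts after Entertainment Block ends, so Entertainment Block has no further overlaps.
Weather Report starts before Market Block ends → Market Block and Weather Report overlap.
Market Segment starts after Market Block ends.
Market Segment starts after Weather Report ends.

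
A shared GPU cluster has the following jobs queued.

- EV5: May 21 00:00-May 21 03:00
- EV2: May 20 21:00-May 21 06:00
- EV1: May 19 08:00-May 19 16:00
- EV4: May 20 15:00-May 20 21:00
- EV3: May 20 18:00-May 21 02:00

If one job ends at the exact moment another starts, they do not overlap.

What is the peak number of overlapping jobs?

3

Walk through starts and ends in time order (an end at T is processed before a start at T):
May 19 08:00 start EV1 → 1
May 19 16:00 end EV1 → 0
May 20 15:00 start EV4 → 1
May 20 18:00 start EV3 → 2
May 20 21:00 end EV4 → 1
May 20 21:00 start EV2 → 2
May 21 00:00 start EV5 → 3
May 21 02:00 end EV3 → 2
May 21 03:00 end EV5 → 1
May 21 06:00 end EV2 → 0
Peak is 3, at May 21 00:00 (EV2, EV3, EV5).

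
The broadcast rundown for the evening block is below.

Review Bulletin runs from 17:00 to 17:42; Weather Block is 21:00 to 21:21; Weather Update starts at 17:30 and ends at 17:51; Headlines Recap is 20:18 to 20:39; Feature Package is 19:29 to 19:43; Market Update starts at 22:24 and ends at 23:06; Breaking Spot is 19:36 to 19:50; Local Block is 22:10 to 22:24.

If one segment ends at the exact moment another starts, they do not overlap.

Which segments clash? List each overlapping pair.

Two intervals overlap when each starts before the other ends.
Sorted by start: Review Bulletin, Weather Update, Feature Package, Breaking Spot, Headlines Recap, Weather Block, Local Block, Market Update.
Weather Update starts before Review Bulletin ends → Review Bulletin and Weather Update overlap.
Feature Package starts after Review Bulletin ends, so Review Bulletin has no further overlaps.
Feature Package starts after Weather Update ends, so Weather Update has no further overlaps.
Breaking Spot starts before Feature Package ends → Feature Package and Breaking Spot overlap.
Headlines Recap starts after Feature Package ends, so Feature Package has no further overlaps.
Headlines Recap starts after Breaking Spot ends, so Breaking Spot has no further overlaps.
Weather Block starts after Headlines Recap ends, so Headlines Recap has no further overlaps.
Local Block starts after Weather Block ends, so Weather Block has no further overlaps.
Market Update starts exactly when Local Block ends (back-to-back, no overlap).

Breaking Spot & Feature Package, Review Bulletin & Weather Update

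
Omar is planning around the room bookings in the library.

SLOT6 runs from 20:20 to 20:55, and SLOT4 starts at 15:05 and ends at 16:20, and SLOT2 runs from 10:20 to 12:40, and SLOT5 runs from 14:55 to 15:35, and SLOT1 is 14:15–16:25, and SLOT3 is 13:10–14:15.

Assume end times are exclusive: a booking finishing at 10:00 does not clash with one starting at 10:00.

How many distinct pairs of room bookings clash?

Check each pair: they overlap iff neither finishes before the other starts.
Sorted by start: SLOT2, SLOT3, SLOT1, SLOT5, SLOT4, SLOT6.
SLOT3 starts after SLOT2 ends, so nothing later overlaps SLOT2 either.
SLOT1 starts exactly when SLOT3 ends (back-to-back, no overlap), so nothing later overlaps SLOT3 either.
SLOT5 starts before SLOT1 ends → SLOT1 and SLOT5 overlap.
SLOT4 starts before SLOT1 ends → SLOT1 and SLOT4 overlap.
SLOT6 starts after SLOT1 ends.
SLOT4 starts before SLOT5 ends → SLOT5 and SLOT4 overlap.
SLOT6 starts after SLOT5 ends.
SLOT6 starts after SLOT4 ends.
Overlapping pairs: SLOT1 & SLOT4, SLOT1 & SLOT5, SLOT4 & SLOT5 — 3 in total.

3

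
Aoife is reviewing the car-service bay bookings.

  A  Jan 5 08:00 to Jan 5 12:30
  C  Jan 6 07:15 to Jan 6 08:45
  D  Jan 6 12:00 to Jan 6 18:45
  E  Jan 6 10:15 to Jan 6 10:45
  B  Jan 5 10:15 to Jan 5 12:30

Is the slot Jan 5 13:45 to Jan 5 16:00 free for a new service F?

Yes — the slot is free

A: ends Jan 5 12:30 at or before F starts Jan 5 13:45 → clear.
B: ends Jan 5 12:30 at or before F starts Jan 5 13:45 → clear.
C: starts Jan 6 07:15 at or after F ends Jan 5 16:00 → clear.
E: starts Jan 6 10:15 at or after F ends Jan 5 16:00 → clear.
D: starts Jan 6 12:00 at or after F ends Jan 5 16:00 → clear.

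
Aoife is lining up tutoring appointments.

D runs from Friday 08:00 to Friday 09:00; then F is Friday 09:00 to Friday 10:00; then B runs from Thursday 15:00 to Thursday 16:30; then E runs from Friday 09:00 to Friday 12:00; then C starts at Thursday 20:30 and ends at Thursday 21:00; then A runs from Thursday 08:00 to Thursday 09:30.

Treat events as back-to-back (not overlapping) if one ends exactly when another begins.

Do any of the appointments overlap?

Yes

Sorted by start: A, B, C, D, E, F.
B starts after A ends, so nothing later overlaps A either.
C starts after B ends, so nothing later overlaps B either.
D starts after C ends, so nothing later overlaps C either.
E starts exactly when D ends (back-to-back, no overlap), so nothing later overlaps D either.
F starts before E ends → E and F overlap.
That's a conflict, so the schedule is not conflict-free.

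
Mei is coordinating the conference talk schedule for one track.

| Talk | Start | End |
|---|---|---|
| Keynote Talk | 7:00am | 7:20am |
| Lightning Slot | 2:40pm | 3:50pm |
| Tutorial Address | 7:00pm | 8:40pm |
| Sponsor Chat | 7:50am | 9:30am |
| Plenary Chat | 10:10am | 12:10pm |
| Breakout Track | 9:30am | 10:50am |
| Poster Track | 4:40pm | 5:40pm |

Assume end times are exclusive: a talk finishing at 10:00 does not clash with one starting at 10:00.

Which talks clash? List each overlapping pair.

Sorted by start: Keynote Talk, Sponsor Chat, Breakout Track, Plenary Chat, Lightning Slot, Poster Track, Tutorial Address.
Sponsor Chat starts after Keynote Talk ends, so Keynote Talk has no further overlaps.
Breakout Track starts exactly when Sponsor Chat ends (back-to-back, no overlap), so Sponsor Chat has no further overlaps.
Plenary Chat starts before Breakout Track ends → Breakout Track and Plenary Chat overlap.
Lightning Slot starts after Breakout Track ends, so Breakout Track has no further overlaps.
Lightning Slot starts after Plenary Chat ends, so Plenary Chat has no further overlaps.
Poster Track starts after Lightning Slot ends, so Lightning Slot has no further overlaps.
Tutorial Address starts after Poster Track ends.

Breakout Track & Plenary Chat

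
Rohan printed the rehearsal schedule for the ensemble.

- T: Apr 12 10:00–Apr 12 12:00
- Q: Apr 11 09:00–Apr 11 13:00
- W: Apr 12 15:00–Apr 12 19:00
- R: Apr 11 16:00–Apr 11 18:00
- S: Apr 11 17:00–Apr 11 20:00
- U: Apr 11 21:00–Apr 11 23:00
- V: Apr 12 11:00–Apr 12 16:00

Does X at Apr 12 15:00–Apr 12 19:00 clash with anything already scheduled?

Q: ends Apr 11 13:00 at or before X starts Apr 12 15:00 → clear.
R: ends Apr 11 18:00 at or before X starts Apr 12 15:00 → clear.
S: ends Apr 11 20:00 at or before X starts Apr 12 15:00 → clear.
U: ends Apr 11 23:00 at or before X starts Apr 12 15:00 → clear.
T: ends Apr 12 12:00 at or before X starts Apr 12 15:00 → clear.
V: starts Apr 12 11:00 before X ends Apr 12 19:00, and ends Apr 12 16:00 after X starts Apr 12 15:00 → overlap.
W: starts Apr 12 15:00 before X ends Apr 12 19:00, and ends Apr 12 19:00 after X starts Apr 12 15:00 → overlap.
X overlaps V, W.

Yes — it overlaps V, W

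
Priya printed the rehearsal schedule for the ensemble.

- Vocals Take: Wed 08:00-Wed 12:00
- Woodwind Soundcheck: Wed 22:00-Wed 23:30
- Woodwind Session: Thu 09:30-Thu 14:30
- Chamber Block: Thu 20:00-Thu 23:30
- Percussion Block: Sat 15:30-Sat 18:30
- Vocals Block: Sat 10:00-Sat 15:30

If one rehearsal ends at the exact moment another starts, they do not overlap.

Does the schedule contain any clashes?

No

Check each pair: they overlap iff neither finishes before the other starts.
Sorted by start: Vocals Take, Woodwind Soundcheck, Woodwind Session, Chamber Block, Vocals Block, Percussion Block.
Woodwind Soundcheck starts after Vocals Take ends — done with Vocals Take.
Woodwind Session starts after Woodwind Soundcheck ends — done with Woodwind Soundcheck.
Chamber Block starts after Woodwind Session ends — done with Woodwind Session.
Vocals Block starts after Chamber Block ends — done with Chamber Block.
Percussion Block starts exactly when Vocals Block ends (back-to-back, no overlap).
Every pair is clear; the schedule has no overlaps.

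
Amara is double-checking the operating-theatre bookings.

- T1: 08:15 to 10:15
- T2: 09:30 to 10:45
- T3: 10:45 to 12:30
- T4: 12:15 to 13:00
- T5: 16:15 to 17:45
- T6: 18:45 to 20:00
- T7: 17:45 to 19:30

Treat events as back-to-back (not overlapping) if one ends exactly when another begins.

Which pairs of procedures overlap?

T1 & T2, T3 & T4, T6 & T7

Sorted by start: T1, T2, T3, T4, T5, T7, T6.
T2 starts before T1 ends → T1 and T2 overlap.
T3 starts after T1 ends; T1 is clear from here.
T3 starts exactly when T2 ends (back-to-back, no overlap); T2 is clear from here.
T4 starts before T3 ends → T3 and T4 overlap.
T5 starts after T3 ends; T3 is clear from here.
T5 starts after T4 ends; T4 is clear from here.
T7 starts exactly when T5 ends (back-to-back, no overlap); T5 is clear from here.
T6 starts before T7 ends → T7 and T6 overlap.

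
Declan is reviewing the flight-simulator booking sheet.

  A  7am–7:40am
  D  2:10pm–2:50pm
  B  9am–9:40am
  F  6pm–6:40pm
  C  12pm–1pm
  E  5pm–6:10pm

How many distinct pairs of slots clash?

Sorted by start: A, B, C, D, E, F.
B starts after A ends, so nothing later overlaps A either.
C starts after B ends, so nothing later overlaps B either.
D starts after C ends, so nothing later overlaps C either.
E starts after D ends, so nothing later overlaps D either.
F starts before E ends → E and F overlap.
Overlapping pairs: E & F — 1 in total.

1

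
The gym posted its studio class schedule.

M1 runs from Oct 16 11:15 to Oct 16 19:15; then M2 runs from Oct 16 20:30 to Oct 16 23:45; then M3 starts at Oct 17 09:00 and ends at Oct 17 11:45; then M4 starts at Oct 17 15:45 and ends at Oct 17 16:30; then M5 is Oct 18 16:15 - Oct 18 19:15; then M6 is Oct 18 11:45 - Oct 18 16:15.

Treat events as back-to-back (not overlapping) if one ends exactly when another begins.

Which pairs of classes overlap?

Two intervals overlap when each starts before the other ends.
Sorted by start: M1, M2, M3, M4, M6, M5.
M2 starts after M1 ends; M1 is clear from here.
M3 starts after M2 ends; M2 is clear from here.
M4 starts after M3 ends; M3 is clear from here.
M6 starts after M4 ends; M4 is clear from here.
M5 starts exactly when M6 ends (back-to-back, no overlap).

no conflicts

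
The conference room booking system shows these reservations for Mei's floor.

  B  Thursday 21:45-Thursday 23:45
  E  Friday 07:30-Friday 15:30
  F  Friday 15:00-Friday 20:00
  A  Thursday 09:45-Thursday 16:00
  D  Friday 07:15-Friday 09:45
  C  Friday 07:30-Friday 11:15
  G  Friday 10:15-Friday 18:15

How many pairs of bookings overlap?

Sorted by start: A, B, D, C, E, G, F.
B starts after A ends — done with A.
D starts after B ends — done with B.
C starts before D ends → D and C overlap.
E starts before D ends → D and E overlap.
G starts after D ends — done with D.
E starts before C ends → C and E overlap.
G starts before C ends → C and G overlap.
F starts after C ends.
G starts before E ends → E and G overlap.
F starts before E ends → E and F overlap.
F starts before G ends → G and F overlap.
Overlapping pairs: C & D, C & E, C & G, D & E, E & F, E & G, F & G — 7 in total.

7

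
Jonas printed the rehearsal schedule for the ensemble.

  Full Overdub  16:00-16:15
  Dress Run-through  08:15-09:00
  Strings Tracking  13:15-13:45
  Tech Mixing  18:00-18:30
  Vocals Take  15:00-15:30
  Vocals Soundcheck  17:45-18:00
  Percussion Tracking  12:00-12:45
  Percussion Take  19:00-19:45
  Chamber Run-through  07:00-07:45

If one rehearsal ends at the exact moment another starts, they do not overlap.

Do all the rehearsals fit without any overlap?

Sorted by start: Chamber Run-through, Dress Run-through, Percussion Tracking, Strings Tracking, Vocals Take, Full Overdub, Vocals Soundcheck, Tech Mixing, Percussion Take.
Dress Run-through starts after Chamber Run-through ends, so nothing later overlaps Chamber Run-through either.
Percussion Tracking starts after Dress Run-through ends, so nothing later overlaps Dress Run-through either.
Strings Tracking starts after Percussion Tracking ends, so nothing later overlaps Percussion Tracking either.
Vocals Take starts after Strings Tracking ends, so nothing later overlaps Strings Tracking either.
Full Overdub starts after Vocals Take ends, so nothing later overlaps Vocals Take either.
Vocals Soundcheck starts after Full Overdub ends, so nothing later overlaps Full Overdub either.
Tech Mixing starts exactly when Vocals Soundcheck ends (back-to-back, no overlap), so nothing later overlaps Vocals Soundcheck either.
Percussion Take starts after Tech Mixing ends.
Every pair is clear; the schedule has no overlaps.

Yes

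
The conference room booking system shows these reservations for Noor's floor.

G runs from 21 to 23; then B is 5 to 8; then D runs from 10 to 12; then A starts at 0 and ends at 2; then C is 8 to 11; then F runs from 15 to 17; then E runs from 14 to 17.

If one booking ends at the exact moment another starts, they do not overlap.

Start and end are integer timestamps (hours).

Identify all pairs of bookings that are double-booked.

Sorted by start: A, B, C, D, E, F, G.
B starts after A ends; A is clear from here.
C starts exactly when B ends (back-to-back, no overlap); B is clear from here.
D starts before C ends → C and D overlap.
E starts after C ends; C is clear from here.
E starts after D ends; D is clear from here.
F starts before E ends → E and F overlap.
G starts after E ends.
G starts after F ends.

C & D, E & F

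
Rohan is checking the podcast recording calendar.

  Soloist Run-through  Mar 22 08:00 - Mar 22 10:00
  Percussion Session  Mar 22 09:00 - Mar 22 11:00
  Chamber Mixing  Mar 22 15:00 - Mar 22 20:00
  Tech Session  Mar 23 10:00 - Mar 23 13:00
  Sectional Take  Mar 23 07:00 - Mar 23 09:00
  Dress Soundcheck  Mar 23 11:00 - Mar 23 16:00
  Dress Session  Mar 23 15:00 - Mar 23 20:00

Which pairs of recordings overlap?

Two intervals overlap when each starts before the other ends.
Sorted by start: Soloist Run-through, Percussion Session, Chamber Mixing, Sectional Take, Tech Session, Dress Soundcheck, Dress Session.
Percussion Session starts before Soloist Run-through ends → Soloist Run-through and Percussion Session overlap.
Chamber Mixing starts after Soloist Run-through ends; Soloist Run-through is clear from here.
Chamber Mixing starts after Percussion Session ends; Percussion Session is clear from here.
Sectional Take starts after Chamber Mixing ends; Chamber Mixing is clear from here.
Tech Session starts after Sectional Take ends; Sectional Take is clear from here.
Dress Soundcheck starts before Tech Session ends → Tech Session and Dress Soundcheck overlap.
Dress Session starts after Tech Session ends.
Dress Session starts before Dress Soundcheck ends → Dress Soundcheck and Dress Session overlap.

Dress Session & Dress Soundcheck, Dress Soundcheck & Tech Session, Percussion Session & Soloist Run-through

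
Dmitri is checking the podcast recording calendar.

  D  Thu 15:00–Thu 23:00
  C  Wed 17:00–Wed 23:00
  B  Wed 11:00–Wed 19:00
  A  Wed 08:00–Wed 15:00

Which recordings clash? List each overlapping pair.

A & B, B & C

Check each pair: they overlap iff neither finishes before the other starts.
Sorted by start: A, B, C, D.
B starts before A ends → A and B overlap.
C starts after A ends, so nothing later overlaps A either.
C starts before B ends → B and C overlap.
D starts after B ends.
D starts after C ends.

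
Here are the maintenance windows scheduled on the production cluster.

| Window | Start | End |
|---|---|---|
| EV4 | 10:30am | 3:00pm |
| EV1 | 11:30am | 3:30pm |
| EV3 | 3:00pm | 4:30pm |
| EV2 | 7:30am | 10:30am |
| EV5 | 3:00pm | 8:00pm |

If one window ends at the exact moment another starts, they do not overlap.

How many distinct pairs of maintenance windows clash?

4

Check each pair: they overlap iff neither finishes before the other starts.
Sorted by start: EV2, EV4, EV1, EV3, EV5.
EV4 starts exactly when EV2 ends (back-to-back, no overlap), so nothing later overlaps EV2 either.
EV1 starts before EV4 ends → EV4 and EV1 overlap.
EV3 starts exactly when EV4 ends (back-to-back, no overlap), so nothing later overlaps EV4 either.
EV3 starts before EV1 ends → EV1 and EV3 overlap.
EV5 starts before EV1 ends → EV1 and EV5 overlap.
EV5 starts before EV3 ends → EV3 and EV5 overlap.
Overlapping pairs: EV1 & EV3, EV1 & EV4, EV1 & EV5, EV3 & EV5 — 4 in total.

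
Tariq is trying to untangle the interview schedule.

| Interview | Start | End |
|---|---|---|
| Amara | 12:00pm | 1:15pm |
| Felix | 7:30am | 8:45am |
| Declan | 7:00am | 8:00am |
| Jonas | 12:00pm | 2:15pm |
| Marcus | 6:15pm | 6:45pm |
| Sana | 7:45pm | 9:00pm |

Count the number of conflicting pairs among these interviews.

Sorted by start: Declan, Felix, Amara, Jonas, Marcus, Sana.
Felix starts before Declan ends → Declan and Felix overlap.
Amara starts after Declan ends — done with Declan.
Amara starts after Felix ends — done with Felix.
Jonas starts before Amara ends → Amara and Jonas overlap.
Marcus starts after Amara ends — done with Amara.
Marcus starts after Jonas ends — done with Jonas.
Sana starts after Marcus ends.
Overlapping pairs: Amara & Jonas, Declan & Felix — 2 in total.

2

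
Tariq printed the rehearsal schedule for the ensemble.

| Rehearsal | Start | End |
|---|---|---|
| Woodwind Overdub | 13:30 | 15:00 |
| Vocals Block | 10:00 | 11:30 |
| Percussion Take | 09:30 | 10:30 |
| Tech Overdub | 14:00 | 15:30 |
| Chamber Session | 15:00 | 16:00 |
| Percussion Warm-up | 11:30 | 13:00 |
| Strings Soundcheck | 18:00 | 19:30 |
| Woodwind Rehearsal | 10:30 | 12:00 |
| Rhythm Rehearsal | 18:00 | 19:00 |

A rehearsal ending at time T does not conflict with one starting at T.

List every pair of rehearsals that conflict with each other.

Chamber Session & Tech Overdub, Percussion Take & Vocals Block, Percussion Warm-up & Woodwind Rehearsal, Rhythm Rehearsal & Strings Soundcheck, Tech Overdub & Woodwind Overdub, Vocals Block & Woodwind Rehearsal

Check each pair: they overlap iff neither finishes before the other starts.
Sorted by start: Percussion Take, Vocals Block, Woodwind Rehearsal, Percussion Warm-up, Woodwind Overdub, Tech Overdub, Chamber Session, Rhythm Rehearsal, Strings Soundcheck.
Vocals Block starts before Percussion Take ends → Percussion Take and Vocals Block overlap.
Woodwind Rehearsal starts exactly when Percussion Take ends (back-to-back, no overlap), so Percussion Take has no further overlaps.
Woodwind Rehearsal starts before Vocals Block ends → Vocals Block and Woodwind Rehearsal overlap.
Percussion Warm-up starts exactly when Vocals Block ends (back-to-back, no overlap), so Vocals Block has no further overlaps.
Percussion Warm-up starts before Woodwind Rehearsal ends → Woodwind Rehearsal and Percussion Warm-up overlap.
Woodwind Overdub starts after Woodwind Rehearsal ends, so Woodwind Rehearsal has no further overlaps.
Woodwind Overdub starts after Percussion Warm-up ends, so Percussion Warm-up has no further overlaps.
Tech Overdub starts before Woodwind Overdub ends → Woodwind Overdub and Tech Overdub overlap.
Chamber Session starts exactly when Woodwind Overdub ends (back-to-back, no overlap), so Woodwind Overdub has no further overlaps.
Chamber Session starts before Tech Overdub ends → Tech Overdub and Chamber Session overlap.
Rhythm Rehearsal starts after Tech Overdub ends, so Tech Overdub has no further overlaps.
Rhythm Rehearsal starts after Chamber Session ends, so Chamber Session has no further overlaps.
Strings Soundcheck starts before Rhythm Rehearsal ends → Rhythm Rehearsal and Strings Soundcheck overlap.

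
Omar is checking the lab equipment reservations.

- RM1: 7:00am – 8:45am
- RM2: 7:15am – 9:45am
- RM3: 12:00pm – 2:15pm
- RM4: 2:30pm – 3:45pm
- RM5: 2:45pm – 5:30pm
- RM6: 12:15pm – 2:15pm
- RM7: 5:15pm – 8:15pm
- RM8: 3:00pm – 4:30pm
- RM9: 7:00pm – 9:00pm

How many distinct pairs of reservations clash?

Sorted by start: RM1, RM2, RM3, RM6, RM4, RM5, RM8, RM7, RM9.
RM2 starts before RM1 ends → RM1 and RM2 overlap.
RM3 starts after RM1 ends — done with RM1.
RM3 starts after RM2 ends — done with RM2.
RM6 starts before RM3 ends → RM3 and RM6 overlap.
RM4 starts after RM3 ends — done with RM3.
RM4 starts after RM6 ends — done with RM6.
RM5 starts before RM4 ends → RM4 and RM5 overlap.
RM8 starts before RM4 ends → RM4 and RM8 overlap.
RM7 starts after RM4 ends — done with RM4.
RM8 starts before RM5 ends → RM5 and RM8 overlap.
RM7 starts before RM5 ends → RM5 and RM7 overlap.
RM9 starts after RM5 ends.
RM7 starts after RM8 ends — done with RM8.
RM9 starts before RM7 ends → RM7 and RM9 overlap.
Overlapping pairs: RM1 & RM2, RM3 & RM6, RM4 & RM5, RM4 & RM8, RM5 & RM7, RM5 & RM8, RM7 & RM9 — 7 in total.

7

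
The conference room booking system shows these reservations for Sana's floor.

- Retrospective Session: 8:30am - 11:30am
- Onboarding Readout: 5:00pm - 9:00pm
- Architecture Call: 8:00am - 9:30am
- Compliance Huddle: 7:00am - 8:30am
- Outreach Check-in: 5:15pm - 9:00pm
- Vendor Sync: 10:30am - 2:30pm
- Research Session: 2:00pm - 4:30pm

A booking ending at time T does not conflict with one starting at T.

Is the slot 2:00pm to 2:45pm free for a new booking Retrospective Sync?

No — it overlaps Research Session, Vendor Sync

Compliance Huddle: ends 8:30am at or before Retrospective Sync starts 2:00pm → clear.
Architecture Call: ends 9:30am at or before Retrospective Sync starts 2:00pm → clear.
Retrospective Session: ends 11:30am at or before Retrospective Sync starts 2:00pm → clear.
Vendor Sync: starts 10:30am before Retrospective Sync ends 2:45pm, and ends 2:30pm after Retrospective Sync starts 2:00pm → overlap.
Research Session: starts 2:00pm before Retrospective Sync ends 2:45pm, and ends 4:30pm after Retrospective Sync starts 2:00pm → overlap.
Onboarding Readout: starts 5:00pm at or after Retrospective Sync ends 2:45pm → clear.
Outreach Check-in: starts 5:15pm at or after Retrospective Sync ends 2:45pm → clear.
Retrospective Sync overlaps Vendor Sync, Research Session.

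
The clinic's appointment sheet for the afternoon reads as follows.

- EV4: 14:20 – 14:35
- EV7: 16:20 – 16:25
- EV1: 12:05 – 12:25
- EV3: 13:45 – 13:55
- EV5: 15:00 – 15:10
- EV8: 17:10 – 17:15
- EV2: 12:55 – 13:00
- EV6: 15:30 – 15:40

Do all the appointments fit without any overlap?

Yes

Sorted by start: EV1, EV2, EV3, EV4, EV5, EV6, EV7, EV8.
EV2 starts after EV1 ends; EV1 is clear from here.
EV3 starts after EV2 ends; EV2 is clear from here.
EV4 starts after EV3 ends; EV3 is clear from here.
EV5 starts after EV4 ends; EV4 is clear from here.
EV6 starts after EV5 ends; EV5 is clear from here.
EV7 starts after EV6 ends; EV6 is clear from here.
EV8 starts after EV7 ends.
Every pair is clear; the schedule has no overlaps.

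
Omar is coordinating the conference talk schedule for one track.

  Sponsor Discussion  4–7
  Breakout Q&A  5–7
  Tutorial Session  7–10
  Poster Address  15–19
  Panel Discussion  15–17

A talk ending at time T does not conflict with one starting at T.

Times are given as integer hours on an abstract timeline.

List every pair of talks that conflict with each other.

Sorted by start: Sponsor Discussion, Breakout Q&A, Tutorial Session, Poster Address, Panel Discussion.
Breakout Q&A starts before Sponsor Discussion ends → Sponsor Discussion and Breakout Q&A overlap.
Tutorial Session starts exactly when Sponsor Discussion ends (back-to-back, no overlap) — done with Sponsor Discussion.
Tutorial Session starts exactly when Breakout Q&A ends (back-to-back, no overlap) — done with Breakout Q&A.
Poster Address starts after Tutorial Session ends — done with Tutorial Session.
Panel Discussion starts before Poster Address ends → Poster Address and Panel Discussion overlap.

Breakout Q&A & Sponsor Discussion, Panel Discussion & Poster Address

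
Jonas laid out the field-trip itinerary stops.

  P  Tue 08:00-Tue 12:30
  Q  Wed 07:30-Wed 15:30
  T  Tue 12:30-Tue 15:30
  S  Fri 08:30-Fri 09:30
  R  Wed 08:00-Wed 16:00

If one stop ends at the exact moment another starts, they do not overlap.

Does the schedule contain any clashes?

Sorted by start: P, T, Q, R, S.
T starts exactly when P ends (back-to-back, no overlap); P is clear from here.
Q starts after T ends; T is clear from here.
R starts before Q ends → Q and R overlap.
That's a conflict, so the schedule is not conflict-free.

Yes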